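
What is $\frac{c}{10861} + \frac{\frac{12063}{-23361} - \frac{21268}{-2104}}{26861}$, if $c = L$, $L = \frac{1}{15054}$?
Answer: $\frac{123535144501042}{345936571940963679} \approx 0.0003571$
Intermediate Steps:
$L = \frac{1}{15054} \approx 6.6428 \cdot 10^{-5}$
$c = \frac{1}{15054} \approx 6.6428 \cdot 10^{-5}$
$\frac{c}{10861} + \frac{\frac{12063}{-23361} - \frac{21268}{-2104}}{26861} = \frac{1}{15054 \cdot 10861} + \frac{\frac{12063}{-23361} - \frac{21268}{-2104}}{26861} = \frac{1}{15054} \cdot \frac{1}{10861} + \left(12063 \left(- \frac{1}{23361}\right) - - \frac{5317}{526}\right) \frac{1}{26861} = \frac{1}{163501494} + \left(- \frac{4021}{7787} + \frac{5317}{526}\right) \frac{1}{26861} = \frac{1}{163501494} + \frac{39288433}{4095962} \cdot \frac{1}{26861} = \frac{1}{163501494} + \frac{39288433}{110021635282} = \frac{123535144501042}{345936571940963679}$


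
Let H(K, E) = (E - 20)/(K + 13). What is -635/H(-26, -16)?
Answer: -8255/36 ≈ -229.31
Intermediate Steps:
H(K, E) = (-20 + E)/(13 + K)
-635/H(-26, -16) = -635*(13 - 26)/(-20 - 16) = -635/(-36/(-13)) = -635/((-1/13*(-36))) = -635/36/13 = -635*13/36 = -8255/36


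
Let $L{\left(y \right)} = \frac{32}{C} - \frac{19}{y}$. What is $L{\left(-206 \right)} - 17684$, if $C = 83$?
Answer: $- \frac{302352863}{17098} \approx -17684.0$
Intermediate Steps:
$L{\left(y \right)} = \frac{32}{83} - \frac{19}{y}$
$L{\left(-206 \right)} - 17684 = \left(\frac{32}{83} - \frac{19}{-206}\right) - 17684 = \left(\frac{32}{83} - - \frac{19}{206}\right) - 17684 = \left(\frac{32}{83} + \frac{19}{206}\right) - 17684 = \frac{8169}{17098} - 17684 = - \frac{302352863}{17098}$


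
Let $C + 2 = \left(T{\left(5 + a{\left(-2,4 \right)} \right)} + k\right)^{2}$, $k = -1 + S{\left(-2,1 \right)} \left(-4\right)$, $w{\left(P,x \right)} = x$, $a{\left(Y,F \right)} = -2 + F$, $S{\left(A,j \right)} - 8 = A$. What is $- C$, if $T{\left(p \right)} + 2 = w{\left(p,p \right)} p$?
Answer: $-482$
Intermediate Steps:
$S{\left(A,j \right)} = 8 + A$
$T{\left(p \right)} = -2 + p^{2}$ ($T{\left(p \right)} = -2 + p p = -2 + p^{2}$)
$k = -25$ ($k = -1 + \left(8 - 2\right) \left(-4\right) = -1 + 6 \left(-4\right) = -1 - 24 = -25$)
$C = 482$ ($C = -2 + \left(\left(-2 + \left(5 + \left(-2 + 4\right)\right)^{2}\right) - 25\right)^{2} = -2 + \left(\left(-2 + \left(5 + 2\right)^{2}\right) - 25\right)^{2} = -2 + \left(\left(-2 + 7^{2}\right) - 25\right)^{2} = -2 + \left(\left(-2 + 49\right) - 25\right)^{2} = -2 + \left(47 - 25\right)^{2} = -2 + 22^{2} = -2 + 484 = 482$)
$- C = \left(-1\right) 482 = -482$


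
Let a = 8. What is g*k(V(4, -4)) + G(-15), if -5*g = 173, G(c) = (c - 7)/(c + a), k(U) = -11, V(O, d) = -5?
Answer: 13431/35 ≈ 383.74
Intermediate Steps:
G(c) = (-7 + c)/(8 + c) (G(c) = (c - 7)/(c + 8) = (-7 + c)/(8 + c))
g = -173/5 (g = -⅕*173 = -173/5 ≈ -34.600)
g*k(V(4, -4)) + G(-15) = -173/5*(-11) + (-7 - 15)/(8 - 15) = 1903/5 - 22/(-7) = 1903/5 - ⅐*(-22) = 1903/5 + 22/7 = 13431/35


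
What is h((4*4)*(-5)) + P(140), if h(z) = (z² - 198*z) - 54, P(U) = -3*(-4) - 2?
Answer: 22196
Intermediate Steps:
P(U) = 10 (P(U) = 12 - 2 = 10)
h(z) = -54 + z² - 198*z
h((4*4)*(-5)) + P(140) = (-54 + ((4*4)*(-5))² - 198*4*4*(-5)) + 10 = (-54 + (16*(-5))² - 3168*(-5)) + 10 = (-54 + (-80)² - 198*(-80)) + 10 = (-54 + 6400 + 15840) + 10 = 22186 + 10 = 22196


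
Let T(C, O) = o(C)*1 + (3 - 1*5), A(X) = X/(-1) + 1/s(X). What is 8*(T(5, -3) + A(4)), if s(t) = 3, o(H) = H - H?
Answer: -136/3 ≈ -45.333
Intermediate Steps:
o(H) = 0
A(X) = ⅓ - X (A(X) = X/(-1) + 1/3 = X*(-1) + 1*(⅓) = -X + ⅓ = ⅓ - X)
T(C, O) = -2 (T(C, O) = 0*1 + (3 - 1*5) = 0 + (3 - 5) = 0 - 2 = -2)
8*(T(5, -3) + A(4)) = 8*(-2 + (⅓ - 1*4)) = 8*(-2 + (⅓ - 4)) = 8*(-2 - 11/3) = 8*(-17/3) = -136/3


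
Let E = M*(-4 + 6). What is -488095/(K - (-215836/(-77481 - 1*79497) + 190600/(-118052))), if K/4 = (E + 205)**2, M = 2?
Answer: -1130645640572415/404739240935384 ≈ -2.7935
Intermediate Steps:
E = 4 (E = 2*(-4 + 6) = 2*2 = 4)
K = 174724 (K = 4*(4 + 205)**2 = 4*209**2 = 4*43681 = 174724)
-488095/(K - (-215836/(-77481 - 1*79497) + 190600/(-118052))) = -488095/(174724 - (-215836/(-77481 - 1*79497) + 190600/(-118052))) = -488095/(174724 - (-215836/(-77481 - 79497) + 190600*(-1/118052))) = -488095/(174724 - (-215836/(-156978) - 47650/29513)) = -488095/(174724 - (-215836*(-1/156978) - 47650/29513)) = -488095/(174724 - (107918/78489 - 47650/29513)) = -488095/(174724 - 1*(-555016916/2316445857)) = -488095/(174724 + 555016916/2316445857) = -488095/404739240935384/2316445857 = -488095*2316445857/404739240935384 = -1130645640572415/404739240935384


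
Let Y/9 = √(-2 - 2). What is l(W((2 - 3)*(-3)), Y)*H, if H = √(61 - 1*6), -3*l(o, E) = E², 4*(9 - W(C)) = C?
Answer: 108*√55 ≈ 800.95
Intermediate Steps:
W(C) = 9 - C/4
Y = 18*I (Y = 9*√(-2 - 2) = 9*√(-4) = 9*(2*I) = 18*I ≈ 18.0*I)
l(o, E) = -E²/3
H = √55 (H = √(61 - 6) = √55 ≈ 7.4162)
l(W((2 - 3)*(-3)), Y)*H = (-(18*I)²/3)*√55 = (-⅓*(-324))*√55 = 108*√55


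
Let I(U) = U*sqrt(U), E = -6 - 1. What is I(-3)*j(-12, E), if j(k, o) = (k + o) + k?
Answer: 93*I*sqrt(3) ≈ 161.08*I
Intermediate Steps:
E = -7
j(k, o) = o + 2*k
I(U) = U**(3/2)
I(-3)*j(-12, E) = (-3)**(3/2)*(-7 + 2*(-12)) = (-3*I*sqrt(3))*(-7 - 24) = -3*I*sqrt(3)*(-31) = 93*I*sqrt(3)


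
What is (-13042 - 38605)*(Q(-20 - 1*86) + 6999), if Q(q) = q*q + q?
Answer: -936308463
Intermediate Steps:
Q(q) = q + q² (Q(q) = q² + q = q + q²)
(-13042 - 38605)*(Q(-20 - 1*86) + 6999) = (-13042 - 38605)*((-20 - 1*86)*(1 + (-20 - 1*86)) + 6999) = -51647*((-20 - 86)*(1 + (-20 - 86)) + 6999) = -51647*(-106*(1 - 106) + 6999) = -51647*(-106*(-105) + 6999) = -51647*(11130 + 6999) = -51647*18129 = -936308463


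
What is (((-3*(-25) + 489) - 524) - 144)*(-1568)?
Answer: 163072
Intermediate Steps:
(((-3*(-25) + 489) - 524) - 144)*(-1568) = (((75 + 489) - 524) - 144)*(-1568) = ((564 - 524) - 144)*(-1568) = (40 - 144)*(-1568) = -104*(-1568) = 163072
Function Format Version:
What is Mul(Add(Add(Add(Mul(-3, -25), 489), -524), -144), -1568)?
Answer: 163072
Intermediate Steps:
Mul(Add(Add(Add(Mul(-3, -25), 489), -524), -144), -1568) = Mul(Add(Add(Add(75, 489), -524), -144), -1568) = Mul(Add(Add(564, -524), -144), -1568) = Mul(Add(40, -144), -1568) = Mul(-104, -1568) = 163072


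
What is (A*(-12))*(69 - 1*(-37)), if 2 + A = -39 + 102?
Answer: -77592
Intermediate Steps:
A = 61 (A = -2 + (-39 + 102) = -2 + 63 = 61)
(A*(-12))*(69 - 1*(-37)) = (61*(-12))*(69 - 1*(-37)) = -732*(69 + 37) = -732*106 = -77592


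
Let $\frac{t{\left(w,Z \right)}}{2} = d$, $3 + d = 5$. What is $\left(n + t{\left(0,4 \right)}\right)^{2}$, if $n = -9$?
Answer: $25$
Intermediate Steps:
$d = 2$ ($d = -3 + 5 = 2$)
$t{\left(w,Z \right)} = 4$ ($t{\left(w,Z \right)} = 2 \cdot 2 = 4$)
$\left(n + t{\left(0,4 \right)}\right)^{2} = \left(-9 + 4\right)^{2} = \left(-5\right)^{2} = 25$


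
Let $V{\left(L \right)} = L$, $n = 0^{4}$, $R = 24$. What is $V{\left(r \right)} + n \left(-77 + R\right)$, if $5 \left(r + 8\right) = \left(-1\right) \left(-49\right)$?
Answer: $\frac{9}{5} \approx 1.8$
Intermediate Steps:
$n = 0$
$r = \frac{9}{5}$ ($r = -8 + \frac{\left(-1\right) \left(-49\right)}{5} = -8 + \frac{1}{5} \cdot 49 = -8 + \frac{49}{5} = \frac{9}{5} \approx 1.8$)
$V{\left(r \right)} + n \left(-77 + R\right) = \frac{9}{5} + 0 \left(-77 + 24\right) = \frac{9}{5} + 0 \left(-53\right) = \frac{9}{5} + 0 = \frac{9}{5}$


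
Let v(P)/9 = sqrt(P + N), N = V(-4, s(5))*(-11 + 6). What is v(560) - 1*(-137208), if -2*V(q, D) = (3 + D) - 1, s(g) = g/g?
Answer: 137208 + 9*sqrt(2270)/2 ≈ 1.3742e+5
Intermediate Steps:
s(g) = 1
V(q, D) = -1 - D/2 (V(q, D) = -((3 + D) - 1)/2 = -(2 + D)/2 = -1 - D/2)
N = 15/2 (N = (-1 - 1/2*1)*(-11 + 6) = (-1 - 1/2)*(-5) = -3/2*(-5) = 15/2 ≈ 7.5000)
v(P) = 9*sqrt(15/2 + P) (v(P) = 9*sqrt(P + 15/2) = 9*sqrt(15/2 + P))
v(560) - 1*(-137208) = 9*sqrt(30 + 4*560)/2 - 1*(-137208) = 9*sqrt(30 + 2240)/2 + 137208 = 9*sqrt(2270)/2 + 137208 = 137208 + 9*sqrt(2270)/2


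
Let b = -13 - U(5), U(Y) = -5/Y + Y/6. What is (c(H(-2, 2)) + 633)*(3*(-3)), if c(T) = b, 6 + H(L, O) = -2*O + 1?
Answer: -11163/2 ≈ -5581.5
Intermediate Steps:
U(Y) = -5/Y + Y/6 (U(Y) = -5/Y + Y*(1/6) = -5/Y + Y/6)
b = -77/6 (b = -13 - (-5/5 + (1/6)*5) = -13 - (-5*1/5 + 5/6) = -13 - (-1 + 5/6) = -13 - 1*(-1/6) = -13 + 1/6 = -77/6 ≈ -12.833)
H(L, O) = -5 - 2*O (H(L, O) = -6 + (-2*O + 1) = -6 + (1 - 2*O) = -5 - 2*O)
c(T) = -77/6
(c(H(-2, 2)) + 633)*(3*(-3)) = (-77/6 + 633)*(3*(-3)) = (3721/6)*(-9) = -11163/2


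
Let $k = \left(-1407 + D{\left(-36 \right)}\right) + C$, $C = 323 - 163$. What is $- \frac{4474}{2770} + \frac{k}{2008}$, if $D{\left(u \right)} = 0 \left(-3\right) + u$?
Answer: $- \frac{6268851}{2781080} \approx -2.2541$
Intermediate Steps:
$D{\left(u \right)} = u$ ($D{\left(u \right)} = 0 + u = u$)
$C = 160$ ($C = 323 - 163 = 160$)
$k = -1283$ ($k = \left(-1407 - 36\right) + 160 = -1443 + 160 = -1283$)
$- \frac{4474}{2770} + \frac{k}{2008} = - \frac{4474}{2770} - \frac{1283}{2008} = \left(-4474\right) \frac{1}{2770} - \frac{1283}{2008} = - \frac{2237}{1385} - \frac{1283}{2008} = - \frac{6268851}{2781080}$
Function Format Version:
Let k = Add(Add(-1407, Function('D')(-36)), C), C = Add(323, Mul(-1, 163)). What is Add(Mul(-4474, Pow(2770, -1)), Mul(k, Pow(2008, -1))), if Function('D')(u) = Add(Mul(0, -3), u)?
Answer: Rational(-6268851, 2781080) ≈ -2.2541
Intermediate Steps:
Function('D')(u) = u (Function('D')(u) = Add(0, u) = u)
C = 160 (C = Add(323, -163) = 160)
k = -1283 (k = Add(Add(-1407, -36), 160) = Add(-1443, 160) = -1283)
Add(Mul(-4474, Pow(2770, -1)), Mul(k, Pow(2008, -1))) = Add(Mul(-4474, Pow(2770, -1)), Mul(-1283, Pow(2008, -1))) = Add(Mul(-4474, Rational(1, 2770)), Mul(-1283, Rational(1, 2008))) = Add(Rational(-2237, 1385), Rational(-1283, 2008)) = Rational(-6268851, 2781080)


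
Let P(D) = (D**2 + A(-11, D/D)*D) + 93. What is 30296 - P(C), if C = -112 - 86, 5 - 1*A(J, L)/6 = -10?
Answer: 8819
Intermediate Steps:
A(J, L) = 90 (A(J, L) = 30 - 6*(-10) = 30 + 60 = 90)
C = -198
P(D) = 93 + D**2 + 90*D (P(D) = (D**2 + 90*D) + 93 = 93 + D**2 + 90*D)
30296 - P(C) = 30296 - (93 + (-198)**2 + 90*(-198)) = 30296 - (93 + 39204 - 17820) = 30296 - 1*21477 = 30296 - 21477 = 8819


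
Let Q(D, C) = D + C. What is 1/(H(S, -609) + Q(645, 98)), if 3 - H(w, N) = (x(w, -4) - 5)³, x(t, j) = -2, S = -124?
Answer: 1/1089 ≈ 0.00091827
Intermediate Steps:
Q(D, C) = C + D
H(w, N) = 346 (H(w, N) = 3 - (-2 - 5)³ = 3 - 1*(-7)³ = 3 - 1*(-343) = 3 + 343 = 346)
1/(H(S, -609) + Q(645, 98)) = 1/(346 + (98 + 645)) = 1/(346 + 743) = 1/1089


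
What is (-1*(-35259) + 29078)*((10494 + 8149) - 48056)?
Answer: -1892344181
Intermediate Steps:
(-1*(-35259) + 29078)*((10494 + 8149) - 48056) = (35259 + 29078)*(18643 - 48056) = 64337*(-29413) = -1892344181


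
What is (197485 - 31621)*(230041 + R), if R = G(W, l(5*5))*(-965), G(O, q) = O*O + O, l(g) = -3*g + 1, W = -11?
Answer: 20549056824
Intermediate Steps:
l(g) = 1 - 3*g
G(O, q) = O + O**2 (G(O, q) = O**2 + O = O + O**2)
R = -106150 (R = -11*(1 - 11)*(-965) = -11*(-10)*(-965) = 110*(-965) = -106150)
(197485 - 31621)*(230041 + R) = (197485 - 31621)*(230041 - 106150) = 165864*123891 = 20549056824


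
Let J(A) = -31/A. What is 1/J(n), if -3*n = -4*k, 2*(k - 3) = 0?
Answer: -4/31 ≈ -0.12903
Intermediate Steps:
k = 3 (k = 3 + (½)*0 = 3 + 0 = 3)
n = 4 (n = -(-4)*3/3 = -⅓*(-12) = 4)
1/J(n) = 1/(-31/4) = -4/31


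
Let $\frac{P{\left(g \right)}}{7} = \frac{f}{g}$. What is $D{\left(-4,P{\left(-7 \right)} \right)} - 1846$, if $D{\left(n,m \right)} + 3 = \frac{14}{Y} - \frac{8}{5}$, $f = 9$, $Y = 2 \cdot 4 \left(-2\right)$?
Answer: $- \frac{74059}{40} \approx -1851.5$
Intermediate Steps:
$Y = -16$ ($Y = 8 \left(-2\right) = -16$)
$P{\left(g \right)} = \frac{63}{g}$ ($P{\left(g \right)} = 7 \frac{9}{g} = \frac{63}{g}$)
$D{\left(n,m \right)} = - \frac{219}{40}$ ($D{\left(n,m \right)} = -3 + \left(\frac{14}{-16} - \frac{8}{5}\right) = -3 + \left(14 \left(- \frac{1}{16}\right) - \frac{8}{5}\right) = -3 - \frac{99}{40} = - \frac{219}{40}$)
$D{\left(-4,P{\left(-7 \right)} \right)} - 1846 = - \frac{219}{40} - 1846 = - \frac{74059}{40}$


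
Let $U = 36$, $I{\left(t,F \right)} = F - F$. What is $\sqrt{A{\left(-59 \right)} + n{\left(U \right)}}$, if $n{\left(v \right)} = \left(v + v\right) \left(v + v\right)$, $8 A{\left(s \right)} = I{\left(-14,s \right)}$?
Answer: $72$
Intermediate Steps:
$I{\left(t,F \right)} = 0$
$A{\left(s \right)} = 0$ ($A{\left(s \right)} = \frac{1}{8} \cdot 0 = 0$)
$n{\left(v \right)} = 4 v^{2}$ ($n{\left(v \right)} = 2 v 2 v = 4 v^{2}$)
$\sqrt{A{\left(-59 \right)} + n{\left(U \right)}} = \sqrt{0 + 4 \cdot 36^{2}} = \sqrt{0 + 4 \cdot 1296} = \sqrt{0 + 5184} = \sqrt{5184} = 72$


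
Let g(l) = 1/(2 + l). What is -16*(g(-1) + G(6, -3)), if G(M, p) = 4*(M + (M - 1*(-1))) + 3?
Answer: -896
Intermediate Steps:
G(M, p) = 7 + 8*M (G(M, p) = 4*(M + (M + 1)) + 3 = 4*(M + (1 + M)) + 3 = 4*(1 + 2*M) + 3 = (4 + 8*M) + 3 = 7 + 8*M)
-16*(g(-1) + G(6, -3)) = -16*(1/(2 - 1) + (7 + 8*6)) = -16*(1/1 + (7 + 48)) = -16*(1 + 55) = -16*56 = -896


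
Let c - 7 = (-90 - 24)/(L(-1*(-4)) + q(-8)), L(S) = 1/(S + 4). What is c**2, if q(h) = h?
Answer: 203401/441 ≈ 461.23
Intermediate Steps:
L(S) = 1/(4 + S)
c = 451/21 (c = 7 + (-90 - 24)/(1/(4 - 1*(-4)) - 8) = 7 - 114/(1/(4 + 4) - 8) = 7 - 114/(1/8 - 8) = 7 - 114/(-63/8) = 7 - 114*(-8/63) = 7 + 304/21 = 451/21 ≈ 21.476)
c**2 = (451/21)**2 = 203401/441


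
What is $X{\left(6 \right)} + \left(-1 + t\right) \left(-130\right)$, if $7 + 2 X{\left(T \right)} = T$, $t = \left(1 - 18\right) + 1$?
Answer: $\frac{4419}{2} \approx 2209.5$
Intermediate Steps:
$t = -16$ ($t = -17 + 1 = -16$)
$X{\left(T \right)} = - \frac{7}{2} + \frac{T}{2}$
$X{\left(6 \right)} + \left(-1 + t\right) \left(-130\right) = \left(- \frac{7}{2} + \frac{1}{2} \cdot 6\right) + \left(-1 - 16\right) \left(-130\right) = \left(- \frac{7}{2} + 3\right) - -2210 = - \frac{1}{2} + 2210 = \frac{4419}{2}$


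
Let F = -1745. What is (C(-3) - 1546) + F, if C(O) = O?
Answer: -3294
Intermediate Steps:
(C(-3) - 1546) + F = (-3 - 1546) - 1745 = -1549 - 1745 = -3294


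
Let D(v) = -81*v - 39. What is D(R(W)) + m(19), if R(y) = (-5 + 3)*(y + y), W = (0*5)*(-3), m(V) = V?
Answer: -20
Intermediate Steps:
W = 0 (W = 0*(-3) = 0)
R(y) = -4*y
D(v) = -39 - 81*v
D(R(W)) + m(19) = (-39 - (-324)*0) + 19 = (-39 - 81*0) + 19 = (-39 + 0) + 19 = -39 + 19 = -20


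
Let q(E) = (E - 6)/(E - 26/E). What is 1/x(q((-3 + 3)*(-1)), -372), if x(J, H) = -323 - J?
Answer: -1/323 ≈ -0.0030960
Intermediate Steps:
q(E) = (-6 + E)/(E - 26/E)
1/x(q((-3 + 3)*(-1)), -372) = 1/(-323 - (-3 + 3)*(-1)*(-6 + (-3 + 3)*(-1))/(-26 + ((-3 + 3)*(-1))**2)) = 1/(-323 - 0*(-1)*(-6 + 0*(-1))/(-26 + (0*(-1))**2)) = 1/(-323 - 0*(-6 + 0)/(-26 + 0**2)) = 1/(-323 - 0*(-6)/(-26 + 0)) = 1/(-323 - 0*(-6)/(-26)) = 1/(-323 - 0*(-1)*(-6)/26) = 1/(-323 - 1*0) = 1/(-323 + 0) = 1/(-323) = -1/323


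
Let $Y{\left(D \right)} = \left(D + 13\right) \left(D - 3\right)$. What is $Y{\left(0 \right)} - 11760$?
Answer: $-11799$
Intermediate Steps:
$Y{\left(D \right)} = \left(-3 + D\right) \left(13 + D\right)$ ($Y{\left(D \right)} = \left(13 + D\right) \left(-3 + D\right) = \left(-3 + D\right) \left(13 + D\right)$)
$Y{\left(0 \right)} - 11760 = \left(-39 + 0^{2} + 10 \cdot 0\right) - 11760 = \left(-39 + 0 + 0\right) - 11760 = -39 - 11760 = -11799$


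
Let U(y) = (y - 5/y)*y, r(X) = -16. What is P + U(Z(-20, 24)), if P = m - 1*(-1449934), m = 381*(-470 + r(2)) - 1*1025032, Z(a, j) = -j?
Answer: 240307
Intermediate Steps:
U(y) = y*(y - 5/y)
m = -1210198 (m = 381*(-470 - 16) - 1*1025032 = 381*(-486) - 1025032 = -185166 - 1025032 = -1210198)
P = 239736 (P = -1210198 - 1*(-1449934) = -1210198 + 1449934 = 239736)
P + U(Z(-20, 24)) = 239736 + (-5 + (-1*24)**2) = 239736 + (-5 + (-24)**2) = 239736 + (-5 + 576) = 239736 + 571 = 240307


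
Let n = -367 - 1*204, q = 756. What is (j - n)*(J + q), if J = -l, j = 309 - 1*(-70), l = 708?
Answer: 45600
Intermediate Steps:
j = 379 (j = 309 + 70 = 379)
n = -571 (n = -367 - 204 = -571)
J = -708 (J = -1*708 = -708)
(j - n)*(J + q) = (379 - 1*(-571))*(-708 + 756) = (379 + 571)*48 = 950*48 = 45600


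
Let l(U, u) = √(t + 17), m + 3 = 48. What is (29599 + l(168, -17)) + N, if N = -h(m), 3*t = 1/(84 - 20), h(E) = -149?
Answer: 29748 + √9795/24 ≈ 29752.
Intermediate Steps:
m = 45 (m = -3 + 48 = 45)
t = 1/192 (t = 1/(3*(84 - 20)) = (⅓)/64 = (⅓)*(1/64) = 1/192 ≈ 0.0052083)
N = 149 (N = -1*(-149) = 149)
l(U, u) = √9795/24 (l(U, u) = √(1/192 + 17) = √(3265/192) = √9795/24)
(29599 + l(168, -17)) + N = (29599 + √9795/24) + 149 = 29748 + √9795/24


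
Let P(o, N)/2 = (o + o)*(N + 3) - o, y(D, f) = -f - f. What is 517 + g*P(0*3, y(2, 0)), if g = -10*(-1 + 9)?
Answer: 517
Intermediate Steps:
y(D, f) = -2*f
P(o, N) = -2*o + 4*o*(3 + N) (P(o, N) = 2*((o + o)*(N + 3) - o) = 2*((2*o)*(3 + N) - o) = 2*(2*o*(3 + N) - o) = 2*(-o + 2*o*(3 + N)) = -2*o + 4*o*(3 + N))
g = -80 (g = -10*8 = -80)
517 + g*P(0*3, y(2, 0)) = 517 - 160*0*3*(5 + 2*(-2*0)) = 517 - 160*0*(5 + 2*0) = 517 - 160*0*(5 + 0) = 517 - 160*0*5 = 517 - 80*0 = 517 + 0 = 517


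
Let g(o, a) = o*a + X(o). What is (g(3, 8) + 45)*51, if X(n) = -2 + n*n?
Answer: 3876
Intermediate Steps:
X(n) = -2 + n**2
g(o, a) = -2 + o**2 + a*o (g(o, a) = o*a + (-2 + o**2) = a*o + (-2 + o**2) = -2 + o**2 + a*o)
(g(3, 8) + 45)*51 = ((-2 + 3**2 + 8*3) + 45)*51 = ((-2 + 9 + 24) + 45)*51 = (31 + 45)*51 = 76*51 = 3876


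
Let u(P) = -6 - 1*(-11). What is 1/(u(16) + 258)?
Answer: 1/263 ≈ 0.0038023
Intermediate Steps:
u(P) = 5 (u(P) = -6 + 11 = 5)
1/(u(16) + 258) = 1/(5 + 258) = 1/263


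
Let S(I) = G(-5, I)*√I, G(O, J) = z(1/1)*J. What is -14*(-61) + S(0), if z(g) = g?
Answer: 854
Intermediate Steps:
G(O, J) = J (G(O, J) = J/1 = 1*J = J)
S(I) = I^(3/2) (S(I) = I*√I = I^(3/2))
-14*(-61) + S(0) = -14*(-61) + 0^(3/2) = 854 + 0 = 854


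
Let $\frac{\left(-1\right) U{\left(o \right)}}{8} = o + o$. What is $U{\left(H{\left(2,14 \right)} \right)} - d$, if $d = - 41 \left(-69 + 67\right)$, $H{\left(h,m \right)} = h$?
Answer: $-114$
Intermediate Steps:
$U{\left(o \right)} = - 16 o$ ($U{\left(o \right)} = - 8 \left(o + o\right) = - 8 \cdot 2 o = - 16 o$)
$d = 82$ ($d = \left(-41\right) \left(-2\right) = 82$)
$U{\left(H{\left(2,14 \right)} \right)} - d = \left(-16\right) 2 - 82 = -32 - 82 = -114$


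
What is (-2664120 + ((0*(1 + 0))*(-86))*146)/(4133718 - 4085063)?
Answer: -532824/9731 ≈ -54.755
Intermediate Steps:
(-2664120 + ((0*(1 + 0))*(-86))*146)/(4133718 - 4085063) = (-2664120 + ((0*1)*(-86))*146)/48655 = (-2664120 + (0*(-86))*146)*(1/48655) = (-2664120 + 0*146)*(1/48655) = (-2664120 + 0)*(1/48655) = -2664120*1/48655 = -532824/9731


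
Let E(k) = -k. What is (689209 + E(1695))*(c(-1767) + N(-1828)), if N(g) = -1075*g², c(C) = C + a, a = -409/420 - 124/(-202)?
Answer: -52382144644896075613/21210 ≈ -2.4697e+15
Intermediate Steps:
a = -15269/42420 (a = -409*1/420 - 124*(-1/202) = -409/420 + 62/101 = -15269/42420 ≈ -0.35995)
c(C) = -15269/42420 + C (c(C) = C - 15269/42420 = -15269/42420 + C)
(689209 + E(1695))*(c(-1767) + N(-1828)) = (689209 - 1*1695)*((-15269/42420 - 1767) - 1075*(-1828)²) = (689209 - 1695)*(-74971409/42420 - 1075*3341584) = 687514*(-74971409/42420 - 3592202800) = 687514*(-152381317747409/42420) = -52382144644896075613/21210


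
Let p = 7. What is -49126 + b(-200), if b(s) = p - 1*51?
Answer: -49170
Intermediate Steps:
b(s) = -44 (b(s) = 7 - 1*51 = 7 - 51 = -44)
-49126 + b(-200) = -49126 - 44 = -49170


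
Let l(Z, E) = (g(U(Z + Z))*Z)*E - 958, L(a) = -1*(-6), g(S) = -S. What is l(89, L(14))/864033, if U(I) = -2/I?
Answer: -952/864033 ≈ -0.0011018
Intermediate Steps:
L(a) = 6
l(Z, E) = -958 + E (l(Z, E) = ((-(-2)/(Z + Z))*Z)*E - 958 = ((-(-2)/(2*Z))*Z)*E - 958 = ((-(-2)*1/(2*Z))*Z)*E - 958 = ((-(-1)/Z)*Z)*E - 958 = (Z/Z)*E - 958 = 1*E - 958 = E - 958 = -958 + E)
l(89, L(14))/864033 = (-958 + 6)/864033 = -952*1/864033 = -952/864033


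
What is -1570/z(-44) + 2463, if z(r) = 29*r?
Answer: 1572179/638 ≈ 2464.2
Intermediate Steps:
-1570/z(-44) + 2463 = -1570/(29*(-44)) + 2463 = -1570/(-1276) + 2463 = -1570*(-1/1276) + 2463 = 785/638 + 2463 = 1572179/638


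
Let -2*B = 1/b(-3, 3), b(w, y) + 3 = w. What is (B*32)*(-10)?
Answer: -80/3 ≈ -26.667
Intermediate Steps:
b(w, y) = -3 + w
B = 1/12 (B = -1/(2*(-3 - 3)) = -1/2/(-6) = -1/2*(-1/6) = 1/12 ≈ 0.083333)
(B*32)*(-10) = ((1/12)*32)*(-10) = (8/3)*(-10) = -80/3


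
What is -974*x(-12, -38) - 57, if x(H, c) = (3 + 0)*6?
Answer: -17589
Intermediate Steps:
x(H, c) = 18 (x(H, c) = 3*6 = 18)
-974*x(-12, -38) - 57 = -974*18 - 57 = -17532 - 57 = -17589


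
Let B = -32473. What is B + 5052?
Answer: -27421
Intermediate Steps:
B + 5052 = -32473 + 5052 = -27421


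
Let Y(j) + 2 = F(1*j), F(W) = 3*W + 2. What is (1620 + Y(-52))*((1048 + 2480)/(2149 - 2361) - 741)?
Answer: -58786920/53 ≈ -1.1092e+6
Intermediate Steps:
F(W) = 2 + 3*W
Y(j) = 3*j (Y(j) = -2 + (2 + 3*(1*j)) = -2 + (2 + 3*j) = 3*j)
(1620 + Y(-52))*((1048 + 2480)/(2149 - 2361) - 741) = (1620 + 3*(-52))*((1048 + 2480)/(2149 - 2361) - 741) = (1620 - 156)*(3528/(-212) - 741) = 1464*(3528*(-1/212) - 741) = 1464*(-882/53 - 741) = 1464*(-40155/53) = -58786920/53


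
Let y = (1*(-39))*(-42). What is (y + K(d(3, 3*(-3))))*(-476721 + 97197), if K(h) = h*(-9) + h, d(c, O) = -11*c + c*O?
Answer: -803831832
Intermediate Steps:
d(c, O) = -11*c + O*c
K(h) = -8*h (K(h) = -9*h + h = -8*h)
y = 1638 (y = -39*(-42) = 1638)
(y + K(d(3, 3*(-3))))*(-476721 + 97197) = (1638 - 24*(-11 + 3*(-3)))*(-476721 + 97197) = (1638 - 24*(-11 - 9))*(-379524) = (1638 - 24*(-20))*(-379524) = (1638 - 8*(-60))*(-379524) = (1638 + 480)*(-379524) = 2118*(-379524) = -803831832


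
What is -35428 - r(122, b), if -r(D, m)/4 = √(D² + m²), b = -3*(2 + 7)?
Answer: -35428 + 4*√15613 ≈ -34928.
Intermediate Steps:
b = -27 (b = -3*9 = -27)
r(D, m) = -4*√(D² + m²)
-35428 - r(122, b) = -35428 - (-4)*√(122² + (-27)²) = -35428 - (-4)*√(14884 + 729) = -35428 - (-4)*√15613 = -35428 + 4*√15613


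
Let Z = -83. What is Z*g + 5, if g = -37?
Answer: 3076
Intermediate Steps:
Z*g + 5 = -83*(-37) + 5 = 3071 + 5 = 3076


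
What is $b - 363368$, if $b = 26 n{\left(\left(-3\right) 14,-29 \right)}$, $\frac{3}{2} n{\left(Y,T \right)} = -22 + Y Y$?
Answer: $- \frac{999520}{3} \approx -3.3317 \cdot 10^{5}$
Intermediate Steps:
$n{\left(Y,T \right)} = - \frac{44}{3} + \frac{2 Y^{2}}{3}$ ($n{\left(Y,T \right)} = \frac{2 \left(-22 + Y Y\right)}{3} = \frac{2 \left(-22 + Y^{2}\right)}{3} = - \frac{44}{3} + \frac{2 Y^{2}}{3}$)
$b = \frac{90584}{3}$ ($b = 26 \left(- \frac{44}{3} + \frac{2 \left(\left(-3\right) 14\right)^{2}}{3}\right) = 26 \left(- \frac{44}{3} + \frac{2 \left(-42\right)^{2}}{3}\right) = 26 \left(- \frac{44}{3} + \frac{2}{3} \cdot 1764\right) = 26 \left(- \frac{44}{3} + 1176\right) = 26 \cdot \frac{3484}{3} = \frac{90584}{3} \approx 30195.0$)
$b - 363368 = \frac{90584}{3} - 363368 = - \frac{999520}{3}$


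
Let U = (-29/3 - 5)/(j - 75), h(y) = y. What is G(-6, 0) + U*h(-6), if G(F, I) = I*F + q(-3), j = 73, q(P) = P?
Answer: -47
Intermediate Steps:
G(F, I) = -3 + F*I (G(F, I) = I*F - 3 = F*I - 3 = -3 + F*I)
U = 22/3 (U = (-29/3 - 5)/(73 - 75) = (-29*⅓ - 5)/(-2) = (-29/3 - 5)*(-½) = -44/3*(-½) = 22/3 ≈ 7.3333)
G(-6, 0) + U*h(-6) = (-3 - 6*0) + (22/3)*(-6) = (-3 + 0) - 44 = -3 - 44 = -47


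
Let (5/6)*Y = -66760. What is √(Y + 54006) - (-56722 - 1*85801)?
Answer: 142523 + I*√26106 ≈ 1.4252e+5 + 161.57*I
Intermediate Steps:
Y = -80112 (Y = (6/5)*(-66760) = -80112)
√(Y + 54006) - (-56722 - 1*85801) = √(-80112 + 54006) - (-56722 - 1*85801) = √(-26106) - (-56722 - 85801) = I*√26106 - 1*(-142523) = I*√26106 + 142523 = 142523 + I*√26106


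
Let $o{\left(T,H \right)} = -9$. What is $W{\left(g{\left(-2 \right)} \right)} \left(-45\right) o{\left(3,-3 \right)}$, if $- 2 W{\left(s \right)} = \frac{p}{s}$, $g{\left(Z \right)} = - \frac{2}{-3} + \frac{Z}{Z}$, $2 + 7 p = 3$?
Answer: $- \frac{243}{14} \approx -17.357$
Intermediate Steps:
$p = \frac{1}{7}$ ($p = - \frac{2}{7} + \frac{1}{7} \cdot 3 = - \frac{2}{7} + \frac{3}{7} = \frac{1}{7} \approx 0.14286$)
$g{\left(Z \right)} = \frac{5}{3}$ ($g{\left(Z \right)} = \left(-2\right) \left(- \frac{1}{3}\right) + 1 = \frac{2}{3} + 1 = \frac{5}{3}$)
$W{\left(s \right)} = - \frac{1}{14 s}$ ($W{\left(s \right)} = - \frac{\frac{1}{7} \frac{1}{s}}{2} = - \frac{1}{14 s}$)
$W{\left(g{\left(-2 \right)} \right)} \left(-45\right) o{\left(3,-3 \right)} = - \frac{1}{14 \cdot \frac{5}{3}} \left(-45\right) \left(-9\right) = \left(- \frac{1}{14}\right) \frac{3}{5} \left(-45\right) \left(-9\right) = \left(- \frac{3}{70}\right) \left(-45\right) \left(-9\right) = \frac{27}{14} \left(-9\right) = - \frac{243}{14}$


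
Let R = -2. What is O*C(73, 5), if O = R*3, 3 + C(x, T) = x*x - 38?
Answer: -31728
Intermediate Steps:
C(x, T) = -41 + x² (C(x, T) = -3 + (x*x - 38) = -3 + (x² - 38) = -3 + (-38 + x²) = -41 + x²)
O = -6 (O = -2*3 = -6)
O*C(73, 5) = -6*(-41 + 73²) = -6*(-41 + 5329) = -6*5288 = -31728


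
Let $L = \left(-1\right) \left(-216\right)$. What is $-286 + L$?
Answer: $-70$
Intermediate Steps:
$L = 216$
$-286 + L = -286 + 216 = -70$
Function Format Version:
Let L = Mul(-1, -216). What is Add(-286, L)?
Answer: -70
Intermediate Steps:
L = 216
Add(-286, L) = Add(-286, 216) = -70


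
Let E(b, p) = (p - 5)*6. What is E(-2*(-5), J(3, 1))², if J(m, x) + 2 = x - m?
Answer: 2916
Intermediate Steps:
J(m, x) = -2 + x - m (J(m, x) = -2 + (x - m) = -2 + x - m)
E(b, p) = -30 + 6*p (E(b, p) = (-5 + p)*6 = -30 + 6*p)
E(-2*(-5), J(3, 1))² = (-30 + 6*(-2 + 1 - 1*3))² = (-30 + 6*(-2 + 1 - 3))² = (-30 + 6*(-4))² = (-30 - 24)² = (-54)² = 2916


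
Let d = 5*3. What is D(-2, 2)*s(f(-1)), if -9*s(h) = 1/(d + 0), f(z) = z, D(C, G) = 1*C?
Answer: 2/135 ≈ 0.014815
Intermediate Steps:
D(C, G) = C
d = 15
s(h) = -1/135 (s(h) = -1/(9*(15 + 0)) = -⅑/15 = -⅑*1/15 = -1/135)
D(-2, 2)*s(f(-1)) = -2*(-1/135) = 2/135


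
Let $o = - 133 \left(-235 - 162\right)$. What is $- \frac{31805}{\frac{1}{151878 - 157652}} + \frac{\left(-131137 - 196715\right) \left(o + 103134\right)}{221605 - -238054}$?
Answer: $\frac{84361606652510}{459659} \approx 1.8353 \cdot 10^{8}$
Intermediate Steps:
$o = 52801$ ($o = \left(-133\right) \left(-397\right) = 52801$)
$- \frac{31805}{\frac{1}{151878 - 157652}} + \frac{\left(-131137 - 196715\right) \left(o + 103134\right)}{221605 - -238054} = - \frac{31805}{\frac{1}{151878 - 157652}} + \frac{\left(-131137 - 196715\right) \left(52801 + 103134\right)}{221605 - -238054} = - \frac{31805}{\frac{1}{-5774}} + \frac{\left(-327852\right) 155935}{221605 + 238054} = - \frac{31805}{- \frac{1}{5774}} - \frac{51123601620}{459659} = \left(-31805\right) \left(-5774\right) - \frac{51123601620}{459659} = 183642070 - \frac{51123601620}{459659} = \frac{84361606652510}{459659}$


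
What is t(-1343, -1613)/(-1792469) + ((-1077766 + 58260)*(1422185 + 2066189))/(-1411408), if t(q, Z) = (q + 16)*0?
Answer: 889104555811/352852 ≈ 2.5198e+6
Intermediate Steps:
t(q, Z) = 0 (t(q, Z) = (16 + q)*0 = 0)
t(-1343, -1613)/(-1792469) + ((-1077766 + 58260)*(1422185 + 2066189))/(-1411408) = 0/(-1792469) + ((-1077766 + 58260)*(1422185 + 2066189))/(-1411408) = 0*(-1/1792469) - 1019506*3488374*(-1/1411408) = 0 - 3556418223244*(-1/1411408) = 0 + 889104555811/352852 = 889104555811/352852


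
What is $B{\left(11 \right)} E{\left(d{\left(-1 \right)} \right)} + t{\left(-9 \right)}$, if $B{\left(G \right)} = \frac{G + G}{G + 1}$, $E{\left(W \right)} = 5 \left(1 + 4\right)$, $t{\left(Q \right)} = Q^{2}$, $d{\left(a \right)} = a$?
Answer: $\frac{761}{6} \approx 126.83$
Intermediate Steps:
$E{\left(W \right)} = 25$ ($E{\left(W \right)} = 5 \cdot 5 = 25$)
$B{\left(G \right)} = \frac{2 G}{1 + G}$
$B{\left(11 \right)} E{\left(d{\left(-1 \right)} \right)} + t{\left(-9 \right)} = 2 \cdot 11 \frac{1}{1 + 11} \cdot 25 + \left(-9\right)^{2} = 2 \cdot 11 \cdot \frac{1}{12} \cdot 25 + 81 = \frac{11}{6} \cdot 25 + 81 = \frac{275}{6} + 81 = \frac{761}{6}$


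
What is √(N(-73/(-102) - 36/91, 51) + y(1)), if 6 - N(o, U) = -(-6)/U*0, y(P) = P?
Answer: √7 ≈ 2.6458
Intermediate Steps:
N(o, U) = 6 (N(o, U) = 6 - (-(-6)/U)*0 = 6 - 6/U*0 = 6 - 1*0 = 6 + 0 = 6)
√(N(-73/(-102) - 36/91, 51) + y(1)) = √(6 + 1) = √7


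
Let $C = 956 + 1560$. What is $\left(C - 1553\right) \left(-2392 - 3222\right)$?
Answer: $-5406282$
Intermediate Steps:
$C = 2516$
$\left(C - 1553\right) \left(-2392 - 3222\right) = \left(2516 - 1553\right) \left(-2392 - 3222\right) = 963 \left(-5614\right) = -5406282$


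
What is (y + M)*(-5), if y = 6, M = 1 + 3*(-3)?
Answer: 10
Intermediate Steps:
M = -8 (M = 1 - 9 = -8)
(y + M)*(-5) = (6 - 8)*(-5) = -2*(-5) = 10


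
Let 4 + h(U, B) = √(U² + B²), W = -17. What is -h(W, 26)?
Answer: 4 - √965 ≈ -27.064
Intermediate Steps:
h(U, B) = -4 + √(B² + U²) (h(U, B) = -4 + √(U² + B²) = -4 + √(B² + U²))
-h(W, 26) = -(-4 + √(26² + (-17)²)) = -(-4 + √(676 + 289)) = -(-4 + √965) = 4 - √965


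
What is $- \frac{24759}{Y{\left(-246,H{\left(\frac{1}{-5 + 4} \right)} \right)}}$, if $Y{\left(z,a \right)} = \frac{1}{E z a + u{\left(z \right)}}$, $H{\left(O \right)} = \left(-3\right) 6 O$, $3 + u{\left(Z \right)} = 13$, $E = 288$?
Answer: $31574013786$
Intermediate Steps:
$u{\left(Z \right)} = 10$ ($u{\left(Z \right)} = -3 + 13 = 10$)
$H{\left(O \right)} = - 18 O$
$Y{\left(z,a \right)} = \frac{1}{10 + 288 a z}$ ($Y{\left(z,a \right)} = \frac{1}{288 z a + 10} = \frac{1}{288 a z + 10} = \frac{1}{10 + 288 a z}$)
$- \frac{24759}{Y{\left(-246,H{\left(\frac{1}{-5 + 4} \right)} \right)}} = - \frac{24759}{\frac{1}{2} \frac{1}{5 + 144 \left(- \frac{18}{-5 + 4}\right) \left(-246\right)}} = - \frac{24759}{\frac{1}{2} \frac{1}{5 + 144 \left(- \frac{18}{-1}\right) \left(-246\right)}} = - \frac{24759}{\frac{1}{2} \frac{1}{5 + 144 \left(\left(-18\right) \left(-1\right)\right) \left(-246\right)}} = - \frac{24759}{\frac{1}{2} \frac{1}{5 + 144 \cdot 18 \left(-246\right)}} = - \frac{24759}{\frac{1}{2} \frac{1}{5 - 637632}} = - \frac{24759}{\frac{1}{2} \frac{1}{-637627}} = - \frac{24759}{\frac{1}{2} \left(- \frac{1}{637627}\right)} = - \frac{24759}{- \frac{1}{1275254}} = \left(-24759\right) \left(-1275254\right) = 31574013786$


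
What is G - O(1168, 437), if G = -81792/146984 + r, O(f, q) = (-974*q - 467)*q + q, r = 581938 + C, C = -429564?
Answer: 3423988999382/18373 ≈ 1.8636e+8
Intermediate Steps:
r = 152374 (r = 581938 - 429564 = 152374)
O(f, q) = q + q*(-467 - 974*q) (O(f, q) = (-467 - 974*q)*q + q = q*(-467 - 974*q) + q = q + q*(-467 - 974*q))
G = 2799557278/18373 (G = -81792/146984 + 152374 = -81792*1/146984 + 152374 = -10224/18373 + 152374 = 2799557278/18373 ≈ 1.5237e+5)
G - O(1168, 437) = 2799557278/18373 - (-2)*437*(233 + 487*437) = 2799557278/18373 - (-2)*437*(233 + 212819) = 2799557278/18373 - (-2)*437*213052 = 2799557278/18373 - 1*(-186207448) = 2799557278/18373 + 186207448 = 3423988999382/18373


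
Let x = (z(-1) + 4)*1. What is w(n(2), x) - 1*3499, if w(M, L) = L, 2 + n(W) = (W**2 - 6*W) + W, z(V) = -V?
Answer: -3494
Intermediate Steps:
x = 5 (x = (-1*(-1) + 4)*1 = (1 + 4)*1 = 5*1 = 5)
n(W) = -2 + W**2 - 5*W (n(W) = -2 + ((W**2 - 6*W) + W) = -2 + (W**2 - 5*W) = -2 + W**2 - 5*W)
w(n(2), x) - 1*3499 = 5 - 1*3499 = 5 - 3499 = -3494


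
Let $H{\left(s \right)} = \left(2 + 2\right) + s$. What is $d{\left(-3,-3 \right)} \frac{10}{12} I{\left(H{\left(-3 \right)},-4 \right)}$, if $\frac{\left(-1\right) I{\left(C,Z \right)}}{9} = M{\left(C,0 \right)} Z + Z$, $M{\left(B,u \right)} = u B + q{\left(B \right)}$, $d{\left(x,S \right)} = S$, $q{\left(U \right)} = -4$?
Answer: $270$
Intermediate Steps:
$H{\left(s \right)} = 4 + s$
$M{\left(B,u \right)} = -4 + B u$ ($M{\left(B,u \right)} = u B - 4 = B u - 4 = -4 + B u$)
$I{\left(C,Z \right)} = 27 Z$ ($I{\left(C,Z \right)} = - 9 \left(\left(-4 + C 0\right) Z + Z\right) = - 9 \left(\left(-4 + 0\right) Z + Z\right) = - 9 \left(- 4 Z + Z\right) = - 9 \left(- 3 Z\right) = 27 Z$)
$d{\left(-3,-3 \right)} \frac{10}{12} I{\left(H{\left(-3 \right)},-4 \right)} = - 3 \cdot \frac{10}{12} \cdot 27 \left(-4\right) = - 3 \cdot 10 \cdot \frac{1}{12} \left(-108\right) = \left(-3\right) \frac{5}{6} \left(-108\right) = \left(- \frac{5}{2}\right) \left(-108\right) = 270$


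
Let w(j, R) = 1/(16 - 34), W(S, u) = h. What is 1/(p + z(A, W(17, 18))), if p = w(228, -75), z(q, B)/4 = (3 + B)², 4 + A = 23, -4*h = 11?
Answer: 36/7 ≈ 5.1429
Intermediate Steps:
h = -11/4 (h = -¼*11 = -11/4 ≈ -2.7500)
W(S, u) = -11/4
w(j, R) = -1/18 (w(j, R) = 1/(-18) = -1/18)
A = 19 (A = -4 + 23 = 19)
z(q, B) = 4*(3 + B)²
p = -1/18 ≈ -0.055556
1/(p + z(A, W(17, 18))) = 1/(-1/18 + 4*(3 - 11/4)²) = 1/(-1/18 + 4*(¼)²) = 1/(-1/18 + 4*(1/16)) = 1/(-1/18 + ¼) = 1/(7/36) = 36/7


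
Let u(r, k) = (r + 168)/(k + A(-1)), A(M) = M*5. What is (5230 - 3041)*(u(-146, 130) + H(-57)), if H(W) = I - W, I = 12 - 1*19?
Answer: 13729408/125 ≈ 1.0984e+5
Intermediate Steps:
I = -7 (I = 12 - 19 = -7)
A(M) = 5*M
u(r, k) = (168 + r)/(-5 + k) (u(r, k) = (r + 168)/(k + 5*(-1)) = (168 + r)/(k - 5) = (168 + r)/(-5 + k))
H(W) = -7 - W
(5230 - 3041)*(u(-146, 130) + H(-57)) = (5230 - 3041)*((168 - 146)/(-5 + 130) + (-7 - 1*(-57))) = 2189*(22/125 + (-7 + 57)) = 2189*((1/125)*22 + 50) = 2189*(22/125 + 50) = 2189*(6272/125) = 13729408/125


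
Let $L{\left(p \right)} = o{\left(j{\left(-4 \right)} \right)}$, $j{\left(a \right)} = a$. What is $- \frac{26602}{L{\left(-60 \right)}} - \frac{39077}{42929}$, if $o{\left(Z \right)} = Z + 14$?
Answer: $- \frac{571194014}{214645} \approx -2661.1$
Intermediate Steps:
$o{\left(Z \right)} = 14 + Z$
$L{\left(p \right)} = 10$ ($L{\left(p \right)} = 14 - 4 = 10$)
$- \frac{26602}{L{\left(-60 \right)}} - \frac{39077}{42929} = - \frac{26602}{10} - \frac{39077}{42929} = \left(-26602\right) \frac{1}{10} - \frac{39077}{42929} = - \frac{13301}{5} - \frac{39077}{42929} = - \frac{571194014}{214645}$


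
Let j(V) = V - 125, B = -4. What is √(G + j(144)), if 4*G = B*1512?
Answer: I*√1493 ≈ 38.639*I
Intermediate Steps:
G = -1512 (G = (-4*1512)/4 = (¼)*(-6048) = -1512)
j(V) = -125 + V
√(G + j(144)) = √(-1512 + (-125 + 144)) = √(-1512 + 19) = √(-1493) = I*√1493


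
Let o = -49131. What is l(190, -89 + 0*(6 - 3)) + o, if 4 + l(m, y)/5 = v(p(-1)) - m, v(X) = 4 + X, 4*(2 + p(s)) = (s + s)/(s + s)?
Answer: -200359/4 ≈ -50090.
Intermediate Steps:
p(s) = -7/4 (p(s) = -2 + ((s + s)/(s + s))/4 = -2 + ((2*s)/((2*s)))/4 = -2 + ((2*s)*(1/(2*s)))/4 = -2 + (¼)*1 = -2 + ¼ = -7/4)
l(m, y) = -35/4 - 5*m (l(m, y) = -20 + 5*((4 - 7/4) - m) = -20 + 5*(9/4 - m) = -20 + (45/4 - 5*m) = -35/4 - 5*m)
l(190, -89 + 0*(6 - 3)) + o = (-35/4 - 5*190) - 49131 = (-35/4 - 950) - 49131 = -3835/4 - 49131 = -200359/4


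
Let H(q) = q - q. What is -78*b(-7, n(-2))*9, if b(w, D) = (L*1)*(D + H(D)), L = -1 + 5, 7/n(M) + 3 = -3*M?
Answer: -6552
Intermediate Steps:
n(M) = 7/(-3 - 3*M)
L = 4
H(q) = 0
b(w, D) = 4*D (b(w, D) = (4*1)*(D + 0) = 4*D)
-78*b(-7, n(-2))*9 = -312*(-7/(3 + 3*(-2)))*9 = -312*(-7/(3 - 6))*9 = -312*(-7/(-3))*9 = -312*(-7*(-⅓))*9 = -312*7/3*9 = -78*28/3*9 = -728*9 = -6552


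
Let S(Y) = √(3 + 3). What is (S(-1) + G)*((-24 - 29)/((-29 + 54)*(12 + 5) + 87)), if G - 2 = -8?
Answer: 159/256 - 53*√6/512 ≈ 0.36753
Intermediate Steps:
G = -6 (G = 2 - 8 = -6)
S(Y) = √6
(S(-1) + G)*((-24 - 29)/((-29 + 54)*(12 + 5) + 87)) = (√6 - 6)*((-24 - 29)/((-29 + 54)*(12 + 5) + 87)) = (-6 + √6)*(-53/(25*17 + 87)) = (-6 + √6)*(-53/(425 + 87)) = (-6 + √6)*(-53/512) = 159/256 - 53*√6/512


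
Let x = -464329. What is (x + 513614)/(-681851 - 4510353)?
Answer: -49285/5192204 ≈ -0.0094921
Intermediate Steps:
(x + 513614)/(-681851 - 4510353) = (-464329 + 513614)/(-681851 - 4510353) = 49285/(-5192204) = 49285*(-1/5192204) = -49285/5192204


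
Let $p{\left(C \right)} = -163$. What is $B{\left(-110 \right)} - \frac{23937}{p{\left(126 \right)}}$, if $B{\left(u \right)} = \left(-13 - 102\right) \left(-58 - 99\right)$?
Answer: $\frac{2966902}{163} \approx 18202.0$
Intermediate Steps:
$B{\left(u \right)} = 18055$ ($B{\left(u \right)} = \left(-115\right) \left(-157\right) = 18055$)
$B{\left(-110 \right)} - \frac{23937}{p{\left(126 \right)}} = 18055 - \frac{23937}{-163} = 18055 - - \frac{23937}{163} = 18055 + \frac{23937}{163} = \frac{2966902}{163}$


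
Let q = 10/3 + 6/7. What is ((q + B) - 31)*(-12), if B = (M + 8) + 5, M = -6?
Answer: 1664/7 ≈ 237.71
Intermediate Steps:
q = 88/21 (q = 10*(⅓) + 6*(⅐) = 10/3 + 6/7 = 88/21 ≈ 4.1905)
B = 7 (B = (-6 + 8) + 5 = 2 + 5 = 7)
((q + B) - 31)*(-12) = ((88/21 + 7) - 31)*(-12) = (235/21 - 31)*(-12) = -416/21*(-12) = 1664/7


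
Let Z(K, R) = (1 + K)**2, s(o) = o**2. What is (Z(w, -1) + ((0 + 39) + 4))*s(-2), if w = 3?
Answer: 236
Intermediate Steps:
(Z(w, -1) + ((0 + 39) + 4))*s(-2) = ((1 + 3)**2 + ((0 + 39) + 4))*(-2)**2 = (4**2 + (39 + 4))*4 = (16 + 43)*4 = 59*4 = 236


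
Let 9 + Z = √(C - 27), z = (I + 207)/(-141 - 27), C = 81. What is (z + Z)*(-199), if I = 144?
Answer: 123579/56 - 597*√6 ≈ 744.42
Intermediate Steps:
z = -117/56 (z = (144 + 207)/(-141 - 27) = 351/(-168) = 351*(-1/168) = -117/56 ≈ -2.0893)
Z = -9 + 3*√6 (Z = -9 + √(81 - 27) = -9 + √54 = -9 + 3*√6 ≈ -1.6515)
(z + Z)*(-199) = (-117/56 + (-9 + 3*√6))*(-199) = (-621/56 + 3*√6)*(-199) = 123579/56 - 597*√6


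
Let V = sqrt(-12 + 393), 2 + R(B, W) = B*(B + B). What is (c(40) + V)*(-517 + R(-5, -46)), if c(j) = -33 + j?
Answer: -3283 - 469*sqrt(381) ≈ -12438.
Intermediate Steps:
R(B, W) = -2 + 2*B**2 (R(B, W) = -2 + B*(B + B) = -2 + B*(2*B) = -2 + 2*B**2)
V = sqrt(381) ≈ 19.519
(c(40) + V)*(-517 + R(-5, -46)) = ((-33 + 40) + sqrt(381))*(-517 + (-2 + 2*(-5)**2)) = (7 + sqrt(381))*(-517 + (-2 + 2*25)) = (7 + sqrt(381))*(-517 + (-2 + 50)) = (7 + sqrt(381))*(-517 + 48) = (7 + sqrt(381))*(-469) = -3283 - 469*sqrt(381)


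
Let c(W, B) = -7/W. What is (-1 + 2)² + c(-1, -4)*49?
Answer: 344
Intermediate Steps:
(-1 + 2)² + c(-1, -4)*49 = (-1 + 2)² - 7/(-1)*49 = 1² - 7*(-1)*49 = 1 + 7*49 = 1 + 343 = 344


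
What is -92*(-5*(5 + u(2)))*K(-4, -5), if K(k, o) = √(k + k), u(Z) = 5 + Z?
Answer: 11040*I*√2 ≈ 15613.0*I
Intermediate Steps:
K(k, o) = √2*√k (K(k, o) = √(2*k) = √2*√k)
-92*(-5*(5 + u(2)))*K(-4, -5) = -92*(-5*(5 + (5 + 2)))*√2*√(-4) = -92*(-5*(5 + 7))*√2*(2*I) = -92*(-5*12)*2*I*√2 = -(-5520)*2*I*√2 = -(-11040)*I*√2 = 11040*I*√2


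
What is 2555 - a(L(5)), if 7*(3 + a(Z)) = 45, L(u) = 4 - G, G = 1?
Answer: 17861/7 ≈ 2551.6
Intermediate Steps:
L(u) = 3 (L(u) = 4 - 1*1 = 4 - 1 = 3)
a(Z) = 24/7 (a(Z) = -3 + (⅐)*45 = -3 + 45/7 = 24/7)
2555 - a(L(5)) = 2555 - 1*24/7 = 2555 - 24/7 = 17861/7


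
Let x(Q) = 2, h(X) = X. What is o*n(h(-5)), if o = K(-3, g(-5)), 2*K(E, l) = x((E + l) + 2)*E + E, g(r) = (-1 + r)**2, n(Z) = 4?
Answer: -18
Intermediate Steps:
K(E, l) = 3*E/2 (K(E, l) = (2*E + E)/2 = (3*E)/2 = 3*E/2)
o = -9/2 (o = (3/2)*(-3) = -9/2 ≈ -4.5000)
o*n(h(-5)) = -9/2*4 = -18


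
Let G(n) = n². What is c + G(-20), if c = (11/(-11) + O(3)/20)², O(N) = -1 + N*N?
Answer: 10009/25 ≈ 400.36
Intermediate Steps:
O(N) = -1 + N²
c = 9/25 (c = (11/(-11) + (-1 + 3²)/20)² = (11*(-1/11) + (-1 + 9)*(1/20))² = (-1 + 8*(1/20))² = (-1 + ⅖)² = (-⅗)² = 9/25 ≈ 0.36000)
c + G(-20) = 9/25 + (-20)² = 9/25 + 400 = 10009/25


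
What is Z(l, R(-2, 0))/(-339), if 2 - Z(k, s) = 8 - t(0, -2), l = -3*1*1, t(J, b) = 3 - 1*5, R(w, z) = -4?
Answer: 8/339 ≈ 0.023599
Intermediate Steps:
t(J, b) = -2 (t(J, b) = 3 - 5 = -2)
l = -3 (l = -3*1 = -3)
Z(k, s) = -8 (Z(k, s) = 2 - (8 - 1*(-2)) = 2 - (8 + 2) = 2 - 1*10 = 2 - 10 = -8)
Z(l, R(-2, 0))/(-339) = -8/(-339) = -8*(-1/339) = 8/339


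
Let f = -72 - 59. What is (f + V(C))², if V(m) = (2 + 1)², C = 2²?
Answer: 14884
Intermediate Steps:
C = 4
V(m) = 9 (V(m) = 3² = 9)
f = -131
(f + V(C))² = (-131 + 9)² = (-122)² = 14884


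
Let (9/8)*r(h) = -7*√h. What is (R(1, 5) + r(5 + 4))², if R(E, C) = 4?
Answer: 1936/9 ≈ 215.11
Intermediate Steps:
r(h) = -56*√h/9 (r(h) = 8*(-7*√h)/9 = -56*√h/9)
(R(1, 5) + r(5 + 4))² = (4 - 56*√(5 + 4)/9)² = (4 - 56*√9/9)² = (4 - 56/9*3)² = (4 - 56/3)² = (-44/3)² = 1936/9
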